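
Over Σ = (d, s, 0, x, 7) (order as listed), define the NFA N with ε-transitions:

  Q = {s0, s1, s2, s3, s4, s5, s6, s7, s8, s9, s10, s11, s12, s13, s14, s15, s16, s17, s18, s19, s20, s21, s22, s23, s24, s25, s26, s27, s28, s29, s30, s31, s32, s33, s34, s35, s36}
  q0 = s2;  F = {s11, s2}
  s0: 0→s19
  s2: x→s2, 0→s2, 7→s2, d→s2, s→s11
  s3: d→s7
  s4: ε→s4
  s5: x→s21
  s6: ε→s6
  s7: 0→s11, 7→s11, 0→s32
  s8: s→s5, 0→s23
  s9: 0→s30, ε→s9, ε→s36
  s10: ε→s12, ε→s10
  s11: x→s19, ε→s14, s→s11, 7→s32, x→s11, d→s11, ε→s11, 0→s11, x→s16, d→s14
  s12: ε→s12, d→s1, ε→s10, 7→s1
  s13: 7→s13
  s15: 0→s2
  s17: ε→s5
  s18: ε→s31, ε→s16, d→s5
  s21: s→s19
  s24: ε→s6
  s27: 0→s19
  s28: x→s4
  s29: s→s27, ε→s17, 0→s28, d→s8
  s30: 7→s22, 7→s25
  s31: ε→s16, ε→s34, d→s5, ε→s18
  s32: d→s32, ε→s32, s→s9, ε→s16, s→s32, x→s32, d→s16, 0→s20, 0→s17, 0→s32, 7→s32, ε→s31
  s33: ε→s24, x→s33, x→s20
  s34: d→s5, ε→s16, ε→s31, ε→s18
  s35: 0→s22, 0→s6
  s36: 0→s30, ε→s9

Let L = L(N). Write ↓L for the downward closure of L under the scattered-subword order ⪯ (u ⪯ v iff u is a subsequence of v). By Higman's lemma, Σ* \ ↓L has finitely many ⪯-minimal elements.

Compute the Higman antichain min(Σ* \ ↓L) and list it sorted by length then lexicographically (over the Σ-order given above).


|Q|=37, |F|=2, |δ|=77 (26 ε).
min D↑ (3 st, q0=0, F={2}): 0:d→0,s→1,0→0,x→0,7→0 1:d→1,s→1,0→1,x→1,7→2 2:d→2,s→2,0→2,x→2,7→2.
's7': run [18, 17, 15] end={s16,s17,s18,s19,s20,s21,s22,s25,s30,s31,s32,s34,…} rej; 2/2 single-dels accept.
1 obstructions.

A = [s7].


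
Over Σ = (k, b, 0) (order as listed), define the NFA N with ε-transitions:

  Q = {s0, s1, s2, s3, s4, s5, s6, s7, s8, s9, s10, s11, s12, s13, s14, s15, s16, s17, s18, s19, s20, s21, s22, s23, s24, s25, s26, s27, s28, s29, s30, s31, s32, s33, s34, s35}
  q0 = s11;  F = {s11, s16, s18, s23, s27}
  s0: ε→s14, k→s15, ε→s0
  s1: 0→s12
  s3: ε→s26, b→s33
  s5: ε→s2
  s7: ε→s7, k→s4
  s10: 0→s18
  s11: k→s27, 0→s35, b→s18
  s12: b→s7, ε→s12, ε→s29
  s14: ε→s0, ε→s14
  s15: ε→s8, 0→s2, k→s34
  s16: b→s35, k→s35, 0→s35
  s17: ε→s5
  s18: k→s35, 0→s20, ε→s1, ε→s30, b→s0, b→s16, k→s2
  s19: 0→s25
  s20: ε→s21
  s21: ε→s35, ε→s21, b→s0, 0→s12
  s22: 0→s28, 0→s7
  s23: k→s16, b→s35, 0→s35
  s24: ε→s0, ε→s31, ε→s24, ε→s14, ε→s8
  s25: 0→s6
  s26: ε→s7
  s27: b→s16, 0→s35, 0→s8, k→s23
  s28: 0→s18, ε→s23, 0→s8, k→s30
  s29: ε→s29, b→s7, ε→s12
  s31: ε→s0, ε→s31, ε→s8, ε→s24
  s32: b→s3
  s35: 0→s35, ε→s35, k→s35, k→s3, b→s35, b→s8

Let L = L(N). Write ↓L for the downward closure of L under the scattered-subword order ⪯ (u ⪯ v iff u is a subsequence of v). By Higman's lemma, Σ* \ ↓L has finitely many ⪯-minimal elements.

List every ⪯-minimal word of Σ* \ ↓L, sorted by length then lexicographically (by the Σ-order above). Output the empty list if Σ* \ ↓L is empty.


A = [0, bk, kkb, kbb, bbb, kkkk].

|Q|=36, |F|=5, |δ|=72 (30 ε).
min D↑ (6 st, q0=0, F={3}): 0:k→1,b→2,0→3 1:k→4,b→5,0→3 2:k→3,b→5,0→3 3:k→3,b→3,0→3 4:k→5,b→3,0→3 5:k→3,b→3,0→3 [Hopcroft].
'0': |S_i|=[23, 16] end={s0,s12,s14,s15,s2,s20,s21,s26,s29,s3,s33,s34,…} — reject; 1/1 single-dels accept.
'bk': N↓-sim [23, 20, 10] end={s15,s2,s26,s3,s33,s34,s35,s4,s7,s8} — reject; 2/2 deletions ∈↓L.
'kkb': run [23, 13, 10, 7] end={s26,s3,s33,s35,s4,s7,s8} rej; 3/3 deletions ∈↓L.
'kbb': |S_i|=[23, 13, 8, 7] end={s26,s3,s33,s35,s4,s7,s8} rej; 3/3 del acc.
'bbb': |S_i|=[23, 20, 13, 7] end={s26,s3,s33,s35,s4,s7,s8} ∉↓L; 3/3 single-dels accept.
'kkkk': run [23, 13, 10, 8, 7] end={s26,s3,s33,s35,s4,s7,s8} rej; 4/4 single-dels accept.
6 obstructions.


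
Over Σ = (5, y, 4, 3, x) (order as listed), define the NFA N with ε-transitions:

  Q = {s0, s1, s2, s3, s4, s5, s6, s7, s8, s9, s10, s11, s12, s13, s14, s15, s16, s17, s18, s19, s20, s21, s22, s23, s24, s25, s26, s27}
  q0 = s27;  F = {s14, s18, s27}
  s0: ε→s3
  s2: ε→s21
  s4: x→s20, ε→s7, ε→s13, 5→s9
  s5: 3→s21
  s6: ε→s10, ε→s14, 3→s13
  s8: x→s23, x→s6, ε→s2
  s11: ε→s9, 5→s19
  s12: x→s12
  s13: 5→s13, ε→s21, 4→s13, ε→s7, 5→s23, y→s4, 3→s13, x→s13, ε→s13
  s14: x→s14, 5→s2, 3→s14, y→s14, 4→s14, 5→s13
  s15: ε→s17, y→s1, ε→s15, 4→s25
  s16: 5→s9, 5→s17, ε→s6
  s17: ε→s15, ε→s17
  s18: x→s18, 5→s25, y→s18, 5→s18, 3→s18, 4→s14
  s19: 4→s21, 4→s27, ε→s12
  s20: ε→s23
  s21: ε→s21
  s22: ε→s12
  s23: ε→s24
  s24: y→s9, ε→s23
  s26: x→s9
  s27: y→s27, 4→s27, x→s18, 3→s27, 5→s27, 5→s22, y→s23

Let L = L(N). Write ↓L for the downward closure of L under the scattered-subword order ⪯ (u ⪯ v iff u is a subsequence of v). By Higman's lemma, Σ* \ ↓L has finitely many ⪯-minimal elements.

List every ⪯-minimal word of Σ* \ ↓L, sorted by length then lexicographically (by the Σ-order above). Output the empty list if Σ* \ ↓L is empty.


|Q|=28, |F|=3, |δ|=63 (22 ε).
min D↑ (4 st, q0=0, F={3}): 0:5→0,y→0,4→0,3→0,x→1 1:5→1,y→1,4→2,3→1,x→1 2:5→3,y→2,4→2,3→2,x→2 3:5→3,y→3,4→3,3→3,x→3 [Hopcroft].
'x45': N↓-sim [15, 13, 10, 9] end={s13,s2,s20,s21,s23,s24,s4,s7,s9} — reject; 3/3 single-dels accept.
1 obstructions.

Antichain: [x45].


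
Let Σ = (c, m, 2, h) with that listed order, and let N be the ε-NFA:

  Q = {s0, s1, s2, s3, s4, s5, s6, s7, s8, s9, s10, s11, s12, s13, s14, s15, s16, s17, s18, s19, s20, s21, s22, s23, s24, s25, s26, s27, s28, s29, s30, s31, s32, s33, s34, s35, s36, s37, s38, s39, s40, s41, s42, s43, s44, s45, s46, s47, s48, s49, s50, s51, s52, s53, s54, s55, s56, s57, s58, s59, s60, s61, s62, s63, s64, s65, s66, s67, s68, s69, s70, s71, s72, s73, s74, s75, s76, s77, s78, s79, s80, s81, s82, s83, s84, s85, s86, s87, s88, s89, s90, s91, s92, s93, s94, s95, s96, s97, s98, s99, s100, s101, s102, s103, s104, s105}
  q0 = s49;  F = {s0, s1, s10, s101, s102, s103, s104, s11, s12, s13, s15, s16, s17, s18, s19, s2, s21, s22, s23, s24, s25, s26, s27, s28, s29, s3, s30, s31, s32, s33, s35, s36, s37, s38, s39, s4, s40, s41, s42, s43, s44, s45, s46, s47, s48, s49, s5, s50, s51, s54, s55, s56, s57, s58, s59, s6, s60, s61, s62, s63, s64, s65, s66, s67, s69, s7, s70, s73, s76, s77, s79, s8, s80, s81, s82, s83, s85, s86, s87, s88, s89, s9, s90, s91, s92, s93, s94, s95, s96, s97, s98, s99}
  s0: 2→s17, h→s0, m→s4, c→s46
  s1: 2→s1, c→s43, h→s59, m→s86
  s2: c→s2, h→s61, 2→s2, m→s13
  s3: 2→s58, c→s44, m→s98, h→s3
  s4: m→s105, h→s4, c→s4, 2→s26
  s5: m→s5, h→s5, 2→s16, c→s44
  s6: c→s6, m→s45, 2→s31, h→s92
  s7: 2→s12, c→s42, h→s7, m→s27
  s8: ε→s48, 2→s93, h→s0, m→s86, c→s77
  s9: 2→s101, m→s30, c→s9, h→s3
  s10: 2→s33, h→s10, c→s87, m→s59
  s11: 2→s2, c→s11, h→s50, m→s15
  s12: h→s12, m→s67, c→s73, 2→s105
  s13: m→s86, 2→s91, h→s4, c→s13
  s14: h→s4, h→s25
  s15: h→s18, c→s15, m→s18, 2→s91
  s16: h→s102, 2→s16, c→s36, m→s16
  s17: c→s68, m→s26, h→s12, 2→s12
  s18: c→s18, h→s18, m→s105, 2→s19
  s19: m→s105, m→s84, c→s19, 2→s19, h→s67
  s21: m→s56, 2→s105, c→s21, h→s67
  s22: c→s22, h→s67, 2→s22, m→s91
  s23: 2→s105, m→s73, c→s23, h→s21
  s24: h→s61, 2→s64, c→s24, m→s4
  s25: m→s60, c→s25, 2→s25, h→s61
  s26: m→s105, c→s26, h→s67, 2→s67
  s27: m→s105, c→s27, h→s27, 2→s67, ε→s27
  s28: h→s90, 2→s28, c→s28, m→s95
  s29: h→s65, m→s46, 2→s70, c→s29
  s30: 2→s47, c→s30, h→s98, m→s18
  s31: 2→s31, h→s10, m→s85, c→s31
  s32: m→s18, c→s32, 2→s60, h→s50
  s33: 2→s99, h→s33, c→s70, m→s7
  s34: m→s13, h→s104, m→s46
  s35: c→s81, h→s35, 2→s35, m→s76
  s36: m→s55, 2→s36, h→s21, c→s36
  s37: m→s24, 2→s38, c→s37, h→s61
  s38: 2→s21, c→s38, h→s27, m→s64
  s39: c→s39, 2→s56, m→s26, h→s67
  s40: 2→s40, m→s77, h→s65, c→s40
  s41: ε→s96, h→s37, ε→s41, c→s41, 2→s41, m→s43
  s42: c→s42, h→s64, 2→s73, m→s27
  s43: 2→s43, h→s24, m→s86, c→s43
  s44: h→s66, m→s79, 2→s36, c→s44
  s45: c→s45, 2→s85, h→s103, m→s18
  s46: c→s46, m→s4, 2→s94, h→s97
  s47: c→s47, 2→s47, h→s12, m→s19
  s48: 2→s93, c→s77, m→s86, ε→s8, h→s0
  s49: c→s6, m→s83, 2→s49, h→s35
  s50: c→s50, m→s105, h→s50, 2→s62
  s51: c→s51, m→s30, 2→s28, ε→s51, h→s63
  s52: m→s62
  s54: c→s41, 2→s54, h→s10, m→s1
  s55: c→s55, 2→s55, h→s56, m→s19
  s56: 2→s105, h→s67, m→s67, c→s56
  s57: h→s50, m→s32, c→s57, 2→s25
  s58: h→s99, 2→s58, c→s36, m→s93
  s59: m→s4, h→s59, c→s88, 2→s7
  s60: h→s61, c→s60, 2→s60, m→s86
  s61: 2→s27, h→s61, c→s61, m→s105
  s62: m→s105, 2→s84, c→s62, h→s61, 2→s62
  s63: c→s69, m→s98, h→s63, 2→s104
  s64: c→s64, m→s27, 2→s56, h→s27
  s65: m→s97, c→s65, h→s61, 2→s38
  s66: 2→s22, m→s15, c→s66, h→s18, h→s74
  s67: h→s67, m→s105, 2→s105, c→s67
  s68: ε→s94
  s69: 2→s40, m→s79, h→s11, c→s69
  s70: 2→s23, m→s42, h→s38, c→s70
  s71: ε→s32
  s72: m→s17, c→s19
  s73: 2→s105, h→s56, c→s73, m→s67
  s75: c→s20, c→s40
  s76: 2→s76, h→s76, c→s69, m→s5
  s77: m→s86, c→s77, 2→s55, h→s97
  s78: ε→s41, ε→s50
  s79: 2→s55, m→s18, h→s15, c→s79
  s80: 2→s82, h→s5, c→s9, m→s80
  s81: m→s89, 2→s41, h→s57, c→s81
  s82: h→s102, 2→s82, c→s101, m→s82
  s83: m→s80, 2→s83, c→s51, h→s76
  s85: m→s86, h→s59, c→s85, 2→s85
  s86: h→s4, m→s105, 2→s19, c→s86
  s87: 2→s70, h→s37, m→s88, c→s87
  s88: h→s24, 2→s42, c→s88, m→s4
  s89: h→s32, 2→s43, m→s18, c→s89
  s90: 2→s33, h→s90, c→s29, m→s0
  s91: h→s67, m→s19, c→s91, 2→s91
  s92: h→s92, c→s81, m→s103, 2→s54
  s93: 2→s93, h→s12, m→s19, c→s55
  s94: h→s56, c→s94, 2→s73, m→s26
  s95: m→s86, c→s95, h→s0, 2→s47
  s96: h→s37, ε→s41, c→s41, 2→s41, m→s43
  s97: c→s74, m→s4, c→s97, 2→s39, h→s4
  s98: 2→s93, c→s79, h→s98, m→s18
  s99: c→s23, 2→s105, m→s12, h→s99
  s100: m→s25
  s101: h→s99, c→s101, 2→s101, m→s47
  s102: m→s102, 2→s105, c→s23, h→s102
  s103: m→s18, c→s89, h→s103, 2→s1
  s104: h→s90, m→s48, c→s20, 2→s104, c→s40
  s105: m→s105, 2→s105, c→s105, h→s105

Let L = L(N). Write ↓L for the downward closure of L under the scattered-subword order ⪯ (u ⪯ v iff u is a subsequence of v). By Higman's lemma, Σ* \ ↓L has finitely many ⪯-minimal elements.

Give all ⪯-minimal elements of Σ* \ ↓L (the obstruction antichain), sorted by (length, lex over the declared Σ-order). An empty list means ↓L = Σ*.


A = [cmmm, mm2h2, hchhm, c2h222].

|Q|=106, |F|=92, |δ|=399 (11 ε).
min D↑ (91 st, q0=0, F={26}): 0:c→1,m→2,2→0,h→3 1:c→1,m→4,2→5,h→6 2:c→7,m→8,2→2,h→9 3:c→10,m→9,2→3,h→3 4:c→4,m→11,2→12,h→13 5:c→5,m→12,2→5,h→14 6:c→10,m→13,2→15,h→6 7:c→7,m→16,2→17,h→18 8:c→19,m→8,2→20,h→21 9:c→22,m→21,2→9,h→9 10:c→10,m→23,2→24,h→25 11:c→11,m→26,2→27,h→11 12:c→12,m→28,2→12,h→29 13:c→23,m→11,2→30,h→13 14:c→31,m→29,2→32,h→14 15:c→24,m→30,2→15,h→14 16:c→16,m→11,2→33,h→34 17:c→17,m→35,2→17,h→36 18:c→22,m→34,2→37,h→18 19:c→19,m→16,2→38,h→39 20:c→38,m→20,2→20,h→40 21:c→41,m→21,2→42,h→21 22:c→22,m→43,2→44,h→45 23:c→23,m→11,2→46,h→47 24:c→24,m→46,2→24,h→48 25:c→25,m→47,2→49,h→50 26:c→26,m→26,2→26,h→26 27:c→27,m→26,2→27,h→51 28:c→28,m→26,2→27,h→52 29:c→53,m→52,2→54,h→29 30:c→46,m→28,2→30,h→29 31:c→31,m→53,2→55,h→48 32:c→55,m→54,2→56,h→32 33:c→33,m→27,2→33,h→57 34:c→43,m→11,2→58,h→34 35:c→35,m→28,2→33,h→59 36:c→60,m→59,2→32,h→36 37:c→44,m→61,2→37,h→36 38:c→38,m→33,2→38,h→56 39:c→41,m→34,2→62,h→39 40:c→63,m→40,2→26,h→40 41:c→41,m→43,2→64,h→65 42:c→64,m→42,2→42,h→40 43:c→43,m→11,2→66,h→67 44:c→44,m→68,2→44,h→69 45:c→45,m→67,2→70,h→50 46:c→46,m→28,2→46,h→71 47:c→47,m→11,2→72,h→50 48:c→48,m→71,2→73,h→74 49:c→49,m→72,2→49,h→74 50:c→50,m→26,2→75,h→50 51:c→51,m→26,2→26,h→51 52:c→52,m→26,2→76,h→52 53:c→53,m→52,2→77,h→71 54:c→77,m→78,2→57,h→54 55:c→55,m→77,2→63,h→73 56:c→63,m→57,2→26,h→56 57:c→79,m→51,2→26,h→57 58:c→66,m→27,2→58,h→57 59:c→80,m→52,2→81,h→59 60:c→60,m→80,2→55,h→69 61:c→68,m→28,2→58,h→59 62:c→64,m→58,2→62,h→56 63:c→63,m→79,2→26,h→82 64:c→64,m→66,2→64,h→82 65:c→65,m→67,2→83,h→11 66:c→66,m→27,2→66,h→84 67:c→67,m→11,2→85,h→11 68:c→68,m→28,2→66,h→86 69:c→69,m→86,2→73,h→74 70:c→70,m→87,2→70,h→74 71:c→71,m→52,2→88,h→74 72:c→72,m→28,2→72,h→74 73:c→73,m→88,2→82,h→78 74:c→74,m→26,2→78,h→74 75:c→75,m→26,2→75,h→74 76:c→76,m→26,2→51,h→51 77:c→77,m→78,2→79,h→88 78:c→78,m→26,2→51,h→78 79:c→79,m→51,2→26,h→84 80:c→80,m→52,2→89,h→86 81:c→89,m→76,2→57,h→57 82:c→82,m→84,2→26,h→51 83:c→83,m→85,2→83,h→51 84:c→84,m→51,2→26,h→51 85:c→85,m→27,2→85,h→51 86:c→86,m→52,2→90,h→52 87:c→87,m→28,2→85,h→52 88:c→88,m→78,2→84,h→78 89:c→89,m→76,2→79,h→84 90:c→90,m→76,2→84,h→51 (ε-aug+det+¬).
'cmmm': |S_i|=[97, 88, 50, 9, 2] end={s105,s84} — reject; 4/4 del acc.
'mm2h2': |S_i|=[97, 83, 52, 26, 9, 1] end={s105} ∉↓L; 5/5 single-dels accept.
'hchhm': run [97, 82, 56, 33, 12, 2] end={s105,s84} ∉↓L; 5/5 single-dels accept.
'c2h222': N↓-sim [97, 88, 66, 35, 20, 8, 1] end={s105} rej; 6/6 del acc.
4 words, ⪯-incomp.


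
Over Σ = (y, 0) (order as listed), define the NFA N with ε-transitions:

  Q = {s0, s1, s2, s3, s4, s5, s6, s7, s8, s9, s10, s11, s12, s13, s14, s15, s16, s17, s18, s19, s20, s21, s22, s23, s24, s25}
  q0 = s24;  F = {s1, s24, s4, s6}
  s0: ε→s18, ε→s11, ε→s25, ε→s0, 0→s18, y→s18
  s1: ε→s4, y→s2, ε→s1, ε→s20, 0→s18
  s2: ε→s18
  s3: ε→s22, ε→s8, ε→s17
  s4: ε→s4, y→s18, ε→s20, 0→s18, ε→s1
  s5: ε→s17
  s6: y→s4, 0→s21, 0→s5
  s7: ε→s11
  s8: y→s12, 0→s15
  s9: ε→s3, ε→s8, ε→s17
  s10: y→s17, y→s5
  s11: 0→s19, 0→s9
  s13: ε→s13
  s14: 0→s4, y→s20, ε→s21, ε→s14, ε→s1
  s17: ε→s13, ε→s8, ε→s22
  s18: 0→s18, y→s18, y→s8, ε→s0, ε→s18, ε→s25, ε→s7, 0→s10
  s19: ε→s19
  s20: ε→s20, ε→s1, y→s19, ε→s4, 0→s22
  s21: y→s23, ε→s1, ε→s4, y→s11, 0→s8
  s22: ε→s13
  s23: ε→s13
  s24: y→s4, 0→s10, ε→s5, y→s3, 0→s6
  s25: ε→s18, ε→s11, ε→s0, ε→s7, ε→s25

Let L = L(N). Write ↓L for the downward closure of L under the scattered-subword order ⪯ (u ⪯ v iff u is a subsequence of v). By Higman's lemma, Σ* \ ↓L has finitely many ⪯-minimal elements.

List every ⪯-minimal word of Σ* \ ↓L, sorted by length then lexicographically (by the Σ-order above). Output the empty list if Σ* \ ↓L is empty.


A = [yy, y0, 00y, 000].

|Q|=26, |F|=4, |δ|=74 (44 ε).
min D↑ (4 st, q0=0, F={3}): 0:y→1,0→2 1:y→3,0→3 2:y→1,0→1 3:y→3,0→3.
'yy': N↓-sim [24, 21, 17] end={s0,s10,s11,s12,s13,s15,s17,s18,s19,s2,s22,s25,…} — reject; 2/2 deletions ∈↓L.
'y0': run [24, 21, 16] end={s0,s10,s11,s12,s13,s15,s17,s18,s19,s22,s25,s3,…} rej; 2/2 deletions ∈↓L.
'00y': N↓-sim [24, 23, 22, 18] end={s0,s10,s11,s12,s13,s15,s17,s18,s19,s2,s22,s23,…} — reject; 3/3 del acc.
'000': N↓-sim [24, 23, 22, 16] end={s0,s10,s11,s12,s13,s15,s17,s18,s19,s22,s25,s3,…} ∉↓L; 3/3 del acc.
4 words, ⪯-incomp.


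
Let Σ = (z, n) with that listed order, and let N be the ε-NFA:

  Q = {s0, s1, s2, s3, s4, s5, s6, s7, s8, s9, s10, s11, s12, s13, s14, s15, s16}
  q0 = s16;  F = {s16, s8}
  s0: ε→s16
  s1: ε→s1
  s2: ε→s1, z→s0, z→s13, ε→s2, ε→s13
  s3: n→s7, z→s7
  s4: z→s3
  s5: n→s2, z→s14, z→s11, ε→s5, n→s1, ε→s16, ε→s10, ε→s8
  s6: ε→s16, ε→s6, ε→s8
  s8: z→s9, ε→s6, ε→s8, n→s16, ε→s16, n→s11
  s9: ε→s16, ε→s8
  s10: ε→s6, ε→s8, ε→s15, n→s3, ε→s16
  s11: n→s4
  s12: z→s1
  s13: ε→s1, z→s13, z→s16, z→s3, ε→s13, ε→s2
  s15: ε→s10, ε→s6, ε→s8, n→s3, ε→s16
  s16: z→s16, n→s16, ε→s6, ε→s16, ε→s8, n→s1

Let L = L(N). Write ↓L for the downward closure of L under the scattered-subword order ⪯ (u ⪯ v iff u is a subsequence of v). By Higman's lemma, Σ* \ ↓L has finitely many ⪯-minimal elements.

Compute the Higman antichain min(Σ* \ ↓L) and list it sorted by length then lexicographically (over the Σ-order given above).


|Q|=17, |F|=2, |δ|=53 (31 ε).
min D↑ (1 st, q0=0, F={}): 0:z→0,n→0 (ε-aug+det+¬).
L(D↑) = ∅; no obstructions.

min(Σ*\↓L) = [].


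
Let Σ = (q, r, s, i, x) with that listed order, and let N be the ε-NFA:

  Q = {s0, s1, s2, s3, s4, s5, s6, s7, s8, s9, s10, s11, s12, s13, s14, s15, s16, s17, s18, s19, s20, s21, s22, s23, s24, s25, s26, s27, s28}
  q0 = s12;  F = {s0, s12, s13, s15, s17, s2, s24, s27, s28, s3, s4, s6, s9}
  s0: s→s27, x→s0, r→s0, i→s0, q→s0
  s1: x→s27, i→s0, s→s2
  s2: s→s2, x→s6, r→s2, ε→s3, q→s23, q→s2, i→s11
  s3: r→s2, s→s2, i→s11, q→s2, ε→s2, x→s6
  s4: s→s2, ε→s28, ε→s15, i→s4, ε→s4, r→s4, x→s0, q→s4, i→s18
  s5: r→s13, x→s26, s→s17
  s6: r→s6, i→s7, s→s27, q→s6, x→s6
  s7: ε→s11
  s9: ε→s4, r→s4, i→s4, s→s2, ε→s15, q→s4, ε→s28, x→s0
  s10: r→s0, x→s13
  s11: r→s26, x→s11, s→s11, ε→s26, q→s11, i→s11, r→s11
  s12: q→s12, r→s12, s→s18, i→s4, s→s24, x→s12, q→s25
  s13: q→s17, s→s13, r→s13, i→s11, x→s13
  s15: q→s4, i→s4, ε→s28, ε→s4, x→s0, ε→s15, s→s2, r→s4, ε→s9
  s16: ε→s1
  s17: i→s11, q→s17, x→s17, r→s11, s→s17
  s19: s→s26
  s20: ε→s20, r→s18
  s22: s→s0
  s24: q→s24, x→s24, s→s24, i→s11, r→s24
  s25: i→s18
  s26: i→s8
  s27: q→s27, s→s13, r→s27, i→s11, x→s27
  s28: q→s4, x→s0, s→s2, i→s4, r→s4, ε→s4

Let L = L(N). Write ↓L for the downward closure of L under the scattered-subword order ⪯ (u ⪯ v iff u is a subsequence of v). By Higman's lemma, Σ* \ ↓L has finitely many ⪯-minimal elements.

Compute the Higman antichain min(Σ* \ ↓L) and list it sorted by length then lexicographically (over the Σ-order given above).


Antichain: [si, ixssqr].

|Q|=29, |F|=13, |δ|=105 (17 ε).
min D↑ (10 st, q0=0, F={3}): 0:q→0,r→0,s→1,i→2,x→0 1:q→1,r→1,s→1,i→3,x→1 2:q→2,r→2,s→4,i→2,x→5 3:q→3,r→3,s→3,i→3,x→3 4:q→4,r→4,s→4,i→3,x→6 5:q→5,r→5,s→7,i→5,x→5 6:q→6,r→6,s→7,i→3,x→6 7:q→7,r→7,s→8,i→3,x→7 8:q→9,r→8,s→8,i→3,x→8 9:q→9,r→3,s→9,i→3,x→9 [Hopcroft].
'si': |S_i|=[20, 13, 4] end={s11,s26,s7,s8} ∉↓L; 2/2 deletions ∈↓L.
'ixssqr': N↓-sim [20, 17, 9, 6, 5, 4, 3] end={s11,s26,s8} — reject; 6/6 del acc.
2 words, ⪯-incomp.


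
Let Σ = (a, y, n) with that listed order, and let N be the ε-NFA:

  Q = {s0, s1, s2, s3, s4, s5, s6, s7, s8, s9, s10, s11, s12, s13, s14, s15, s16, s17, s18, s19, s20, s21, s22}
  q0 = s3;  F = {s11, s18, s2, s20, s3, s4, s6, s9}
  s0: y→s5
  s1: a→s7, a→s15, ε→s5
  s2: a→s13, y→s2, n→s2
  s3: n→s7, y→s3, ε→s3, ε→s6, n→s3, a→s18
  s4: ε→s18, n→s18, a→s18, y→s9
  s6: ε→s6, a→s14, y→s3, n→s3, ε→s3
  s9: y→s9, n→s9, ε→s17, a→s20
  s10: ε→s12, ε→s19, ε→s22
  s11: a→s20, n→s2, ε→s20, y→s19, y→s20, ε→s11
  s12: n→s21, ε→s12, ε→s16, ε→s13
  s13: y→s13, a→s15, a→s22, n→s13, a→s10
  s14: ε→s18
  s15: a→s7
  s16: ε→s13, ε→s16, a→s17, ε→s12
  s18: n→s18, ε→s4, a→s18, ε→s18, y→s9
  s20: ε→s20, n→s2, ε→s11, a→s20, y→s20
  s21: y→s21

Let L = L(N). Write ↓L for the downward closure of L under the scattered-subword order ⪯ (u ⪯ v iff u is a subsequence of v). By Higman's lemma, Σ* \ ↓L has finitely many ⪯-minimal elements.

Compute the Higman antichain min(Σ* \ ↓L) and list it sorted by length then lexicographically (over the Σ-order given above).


|Q|=23, |F|=8, |δ|=61 (23 ε).
min D↑ (6 st, q0=0, F={5}): 0:a→1,y→0,n→0 1:a→1,y→2,n→1 2:a→3,y→2,n→2 3:a→3,y→3,n→4 4:a→5,y→4,n→4 5:a→5,y→5,n→5.
'ayana': |S_i|=[19, 17, 14, 13, 11, 10] end={s10,s12,s13,s15,s16,s17,s19,s21,s22,s7} — reject; 5/5 deletions ∈↓L.
1 obstructions.

Antichain: [ayana].


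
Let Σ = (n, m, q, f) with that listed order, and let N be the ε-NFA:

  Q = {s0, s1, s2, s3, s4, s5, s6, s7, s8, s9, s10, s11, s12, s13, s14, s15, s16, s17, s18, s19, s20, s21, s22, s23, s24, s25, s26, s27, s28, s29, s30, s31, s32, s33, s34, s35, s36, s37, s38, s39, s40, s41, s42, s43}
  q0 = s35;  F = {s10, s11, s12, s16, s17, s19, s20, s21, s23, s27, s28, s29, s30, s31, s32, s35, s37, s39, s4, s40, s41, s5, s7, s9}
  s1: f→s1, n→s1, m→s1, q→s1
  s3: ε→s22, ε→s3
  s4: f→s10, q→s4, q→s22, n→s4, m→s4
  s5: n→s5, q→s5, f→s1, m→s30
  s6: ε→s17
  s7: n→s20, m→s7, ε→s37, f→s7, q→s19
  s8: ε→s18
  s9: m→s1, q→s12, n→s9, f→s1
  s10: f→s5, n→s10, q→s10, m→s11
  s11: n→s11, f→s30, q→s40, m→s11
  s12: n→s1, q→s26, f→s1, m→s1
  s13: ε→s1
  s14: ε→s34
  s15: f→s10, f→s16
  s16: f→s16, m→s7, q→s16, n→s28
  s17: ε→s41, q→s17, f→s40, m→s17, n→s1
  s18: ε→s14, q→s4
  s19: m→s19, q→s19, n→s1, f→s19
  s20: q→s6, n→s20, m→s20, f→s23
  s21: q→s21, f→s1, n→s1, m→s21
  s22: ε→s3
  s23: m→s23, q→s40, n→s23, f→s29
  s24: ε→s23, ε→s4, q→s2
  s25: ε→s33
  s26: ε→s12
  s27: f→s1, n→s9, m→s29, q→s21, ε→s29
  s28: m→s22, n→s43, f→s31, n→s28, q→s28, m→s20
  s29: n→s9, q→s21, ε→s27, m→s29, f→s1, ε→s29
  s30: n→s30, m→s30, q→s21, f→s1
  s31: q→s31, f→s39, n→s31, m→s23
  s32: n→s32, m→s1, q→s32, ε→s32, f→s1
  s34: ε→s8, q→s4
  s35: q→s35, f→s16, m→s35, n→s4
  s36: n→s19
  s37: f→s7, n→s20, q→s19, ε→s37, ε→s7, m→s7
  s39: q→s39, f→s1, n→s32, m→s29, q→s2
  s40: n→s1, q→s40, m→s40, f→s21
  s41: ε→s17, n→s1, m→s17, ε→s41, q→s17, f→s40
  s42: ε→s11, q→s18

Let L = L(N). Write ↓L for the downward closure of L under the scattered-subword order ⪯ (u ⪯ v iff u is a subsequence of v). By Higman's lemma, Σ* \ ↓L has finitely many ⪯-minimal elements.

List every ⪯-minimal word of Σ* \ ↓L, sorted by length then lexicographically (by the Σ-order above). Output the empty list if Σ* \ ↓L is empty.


Antichain: [nfff, fmqn, fnffnm].

|Q|=44, |F|=24, |δ|=135 (24 ε).
min D↑ (22 st, q0=0, F={13}): 0:n→1,m→0,q→0,f→2 1:n→1,m→1,q→1,f→3 2:n→4,m→5,q→2,f→2 3:n→3,m→6,q→3,f→7 4:n→4,m→8,q→4,f→9 5:n→8,m→5,q→10,f→5 6:n→6,m→6,q→11,f→12 7:n→7,m→12,q→7,f→13 8:n→8,m→8,q→14,f→15 9:n→9,m→15,q→9,f→16 10:n→13,m→10,q→10,f→10 11:n→13,m→11,q→11,f→17 12:n→12,m→12,q→17,f→13 13:n→13,m→13,q→13,f→13 14:n→13,m→14,q→14,f→11 15:n→15,m→15,q→11,f→18 16:n→19,m→18,q→16,f→13 17:n→13,m→17,q→17,f→13 18:n→20,m→18,q→17,f→13 19:n→19,m→13,q→19,f→13 20:n→20,m→13,q→21,f→13 21:n→13,m→13,q→21,f→13.
'nfff': run [31, 26, 17, 12, 1] end={s1} rej; 4/4 deletions ∈↓L.
'fmqn': |S_i|=[31, 29, 20, 9, 1] end={s1} — reject; 4/4 single-dels accept.
'fnffnm': |S_i|=[31, 29, 25, 15, 10, 5, 1] end={s1} ∉↓L; 6/6 del acc.
3 obstructions.


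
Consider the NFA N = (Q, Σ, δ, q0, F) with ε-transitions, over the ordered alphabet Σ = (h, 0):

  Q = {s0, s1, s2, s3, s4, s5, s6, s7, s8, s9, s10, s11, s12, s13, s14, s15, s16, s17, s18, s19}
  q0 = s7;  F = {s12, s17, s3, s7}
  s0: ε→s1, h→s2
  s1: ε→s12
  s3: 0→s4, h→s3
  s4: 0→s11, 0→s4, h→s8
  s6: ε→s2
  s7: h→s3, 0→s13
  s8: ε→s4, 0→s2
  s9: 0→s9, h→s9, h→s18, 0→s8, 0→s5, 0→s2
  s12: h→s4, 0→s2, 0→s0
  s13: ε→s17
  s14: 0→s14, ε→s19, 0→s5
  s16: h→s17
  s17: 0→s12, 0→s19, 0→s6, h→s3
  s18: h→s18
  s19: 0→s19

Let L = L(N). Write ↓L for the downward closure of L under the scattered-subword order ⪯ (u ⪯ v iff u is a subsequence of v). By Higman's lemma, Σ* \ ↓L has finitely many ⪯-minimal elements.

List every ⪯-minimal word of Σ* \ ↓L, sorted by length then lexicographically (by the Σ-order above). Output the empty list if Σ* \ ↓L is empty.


|Q|=20, |F|=4, |δ|=33 (6 ε).
min D↑ (5 st, q0=0, F={3}): 0:h→1,0→2 1:h→1,0→3 2:h→1,0→4 3:h→3,0→3 4:h→3,0→4.
'h0': run [13, 5, 4] end={s11,s2,s4,s8} ∉↓L; 2/2 single-dels accept.
'00h': |S_i|=[13, 12, 9, 4] end={s11,s2,s4,s8} rej; 3/3 deletions ∈↓L.
2 minimals (antichain).

A = [h0, 00h].


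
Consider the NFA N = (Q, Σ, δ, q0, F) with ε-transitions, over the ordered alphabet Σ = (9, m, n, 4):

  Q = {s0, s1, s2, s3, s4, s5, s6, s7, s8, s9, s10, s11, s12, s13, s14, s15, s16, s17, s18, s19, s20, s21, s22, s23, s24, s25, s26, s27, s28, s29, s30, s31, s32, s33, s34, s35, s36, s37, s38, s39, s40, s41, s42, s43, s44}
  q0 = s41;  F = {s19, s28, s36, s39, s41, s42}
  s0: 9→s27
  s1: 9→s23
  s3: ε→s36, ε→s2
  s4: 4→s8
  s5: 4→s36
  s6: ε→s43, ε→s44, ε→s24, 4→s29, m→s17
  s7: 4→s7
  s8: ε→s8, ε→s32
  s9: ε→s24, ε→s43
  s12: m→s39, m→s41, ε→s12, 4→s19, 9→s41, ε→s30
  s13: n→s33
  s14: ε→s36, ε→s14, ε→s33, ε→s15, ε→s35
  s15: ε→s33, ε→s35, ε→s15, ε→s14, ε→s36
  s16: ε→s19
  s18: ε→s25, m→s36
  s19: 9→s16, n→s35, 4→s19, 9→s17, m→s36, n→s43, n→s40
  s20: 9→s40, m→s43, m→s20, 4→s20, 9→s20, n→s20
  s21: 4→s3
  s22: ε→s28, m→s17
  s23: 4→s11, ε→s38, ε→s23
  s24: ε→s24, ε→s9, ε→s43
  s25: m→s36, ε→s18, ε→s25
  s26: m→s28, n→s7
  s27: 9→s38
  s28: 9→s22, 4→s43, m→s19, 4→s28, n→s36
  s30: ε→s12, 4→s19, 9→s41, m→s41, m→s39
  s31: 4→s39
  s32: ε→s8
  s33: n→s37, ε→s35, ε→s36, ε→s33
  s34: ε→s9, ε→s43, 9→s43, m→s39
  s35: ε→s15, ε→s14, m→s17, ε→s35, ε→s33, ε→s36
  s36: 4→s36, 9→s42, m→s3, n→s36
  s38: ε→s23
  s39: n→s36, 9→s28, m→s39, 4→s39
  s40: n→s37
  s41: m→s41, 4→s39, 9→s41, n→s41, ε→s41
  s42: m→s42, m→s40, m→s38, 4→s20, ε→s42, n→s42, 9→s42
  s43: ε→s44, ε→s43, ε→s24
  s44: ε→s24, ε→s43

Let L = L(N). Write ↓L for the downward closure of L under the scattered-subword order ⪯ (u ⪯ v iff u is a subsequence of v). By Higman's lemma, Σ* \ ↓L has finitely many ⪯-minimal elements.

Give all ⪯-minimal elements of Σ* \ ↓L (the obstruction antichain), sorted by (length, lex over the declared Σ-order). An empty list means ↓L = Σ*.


|Q|=45, |F|=6, |δ|=117 (51 ε).
min D↑ (7 st, q0=0, F={6}): 0:9→0,m→0,n→0,4→1 1:9→2,m→1,n→3,4→1 2:9→2,m→4,n→3,4→2 3:9→5,m→3,n→3,4→3 4:9→4,m→3,n→3,4→4 5:9→5,m→5,n→5,4→6 6:9→6,m→6,n→6,4→6 [Hopcroft].
'4n94': |S_i|=[25, 24, 19, 11, 8] end={s11,s20,s24,s37,s40,s43,s44,s9} rej; 4/4 del acc.
'49mm94': N↓-sim [25, 24, 23, 21, 15, 11, 8] end={s11,s20,s24,s37,s40,s43,s44,s9} — reject; 6/6 single-dels accept.
2 minimals (antichain).

Antichain: [4n94, 49mm94].


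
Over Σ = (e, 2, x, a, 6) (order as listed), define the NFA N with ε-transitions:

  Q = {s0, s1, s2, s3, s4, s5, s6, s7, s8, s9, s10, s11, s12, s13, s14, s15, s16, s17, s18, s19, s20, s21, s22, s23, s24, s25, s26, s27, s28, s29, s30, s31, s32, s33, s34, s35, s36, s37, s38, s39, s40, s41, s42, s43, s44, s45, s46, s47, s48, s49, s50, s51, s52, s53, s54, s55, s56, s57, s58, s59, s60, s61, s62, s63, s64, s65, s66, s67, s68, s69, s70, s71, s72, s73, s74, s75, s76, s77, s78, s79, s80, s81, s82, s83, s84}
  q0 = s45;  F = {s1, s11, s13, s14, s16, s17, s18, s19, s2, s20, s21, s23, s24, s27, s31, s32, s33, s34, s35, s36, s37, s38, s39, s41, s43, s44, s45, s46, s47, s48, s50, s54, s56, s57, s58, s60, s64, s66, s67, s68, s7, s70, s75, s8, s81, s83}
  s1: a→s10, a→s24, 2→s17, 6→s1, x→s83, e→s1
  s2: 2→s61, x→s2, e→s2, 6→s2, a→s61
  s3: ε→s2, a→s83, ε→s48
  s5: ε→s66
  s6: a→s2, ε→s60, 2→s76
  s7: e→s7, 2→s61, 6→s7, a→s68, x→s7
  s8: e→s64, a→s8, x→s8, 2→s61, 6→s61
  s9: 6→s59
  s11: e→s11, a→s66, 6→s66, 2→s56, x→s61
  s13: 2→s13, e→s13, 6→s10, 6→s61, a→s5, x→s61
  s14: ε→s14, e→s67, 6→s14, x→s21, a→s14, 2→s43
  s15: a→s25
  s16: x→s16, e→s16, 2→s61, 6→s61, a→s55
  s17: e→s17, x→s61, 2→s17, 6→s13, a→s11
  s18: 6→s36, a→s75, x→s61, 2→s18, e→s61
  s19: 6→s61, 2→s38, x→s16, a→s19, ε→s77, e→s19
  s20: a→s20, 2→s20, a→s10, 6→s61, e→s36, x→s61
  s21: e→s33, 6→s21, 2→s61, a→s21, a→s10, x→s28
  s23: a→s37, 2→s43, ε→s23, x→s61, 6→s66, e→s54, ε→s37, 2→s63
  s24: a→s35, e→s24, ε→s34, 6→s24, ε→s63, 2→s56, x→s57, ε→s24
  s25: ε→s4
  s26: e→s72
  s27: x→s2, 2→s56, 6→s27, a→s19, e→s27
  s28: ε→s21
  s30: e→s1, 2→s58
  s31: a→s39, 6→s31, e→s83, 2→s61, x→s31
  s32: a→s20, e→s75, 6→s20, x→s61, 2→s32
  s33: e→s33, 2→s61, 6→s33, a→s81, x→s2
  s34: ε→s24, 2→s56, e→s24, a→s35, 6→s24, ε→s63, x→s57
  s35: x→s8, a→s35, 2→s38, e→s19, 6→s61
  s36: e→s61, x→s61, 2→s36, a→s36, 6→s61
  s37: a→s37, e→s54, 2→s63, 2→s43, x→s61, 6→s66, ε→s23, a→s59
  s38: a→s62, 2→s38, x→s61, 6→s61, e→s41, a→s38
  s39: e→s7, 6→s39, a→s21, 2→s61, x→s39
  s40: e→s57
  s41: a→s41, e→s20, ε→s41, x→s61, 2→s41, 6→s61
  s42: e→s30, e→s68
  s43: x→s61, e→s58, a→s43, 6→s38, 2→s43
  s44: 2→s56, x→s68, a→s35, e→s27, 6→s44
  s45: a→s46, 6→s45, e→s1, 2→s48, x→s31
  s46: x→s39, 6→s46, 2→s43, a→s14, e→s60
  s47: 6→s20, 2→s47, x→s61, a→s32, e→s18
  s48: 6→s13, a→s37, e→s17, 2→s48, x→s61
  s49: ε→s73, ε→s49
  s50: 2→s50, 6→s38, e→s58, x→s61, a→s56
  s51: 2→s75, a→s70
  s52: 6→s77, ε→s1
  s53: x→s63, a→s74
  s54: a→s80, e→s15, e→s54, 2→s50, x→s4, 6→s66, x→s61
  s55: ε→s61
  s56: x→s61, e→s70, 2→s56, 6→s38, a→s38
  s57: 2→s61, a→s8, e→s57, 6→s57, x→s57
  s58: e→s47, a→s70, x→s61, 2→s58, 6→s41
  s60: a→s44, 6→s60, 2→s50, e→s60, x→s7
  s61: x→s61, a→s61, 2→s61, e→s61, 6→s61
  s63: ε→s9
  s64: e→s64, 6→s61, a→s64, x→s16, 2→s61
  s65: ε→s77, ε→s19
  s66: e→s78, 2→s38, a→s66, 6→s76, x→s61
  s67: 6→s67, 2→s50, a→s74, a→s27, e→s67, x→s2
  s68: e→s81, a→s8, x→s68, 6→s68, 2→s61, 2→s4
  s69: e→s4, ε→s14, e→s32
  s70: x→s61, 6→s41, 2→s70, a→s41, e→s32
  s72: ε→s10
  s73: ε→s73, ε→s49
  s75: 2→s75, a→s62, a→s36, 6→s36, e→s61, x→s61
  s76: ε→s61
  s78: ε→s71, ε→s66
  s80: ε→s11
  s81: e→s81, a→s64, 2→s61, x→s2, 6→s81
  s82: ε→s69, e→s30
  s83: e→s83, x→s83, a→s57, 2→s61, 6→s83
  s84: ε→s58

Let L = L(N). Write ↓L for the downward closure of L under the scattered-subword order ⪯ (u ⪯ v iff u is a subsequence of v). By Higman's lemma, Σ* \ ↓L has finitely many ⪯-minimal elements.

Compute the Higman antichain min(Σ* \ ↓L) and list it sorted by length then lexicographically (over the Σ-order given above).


|Q|=85, |F|=46, |δ|=301 (34 ε).
min D↑ (45 st, q0=0, F={8}): 0:e→1,2→2,x→3,a→4,6→0 1:e→1,2→5,x→6,a→7,6→1 2:e→5,2→2,x→8,a→9,6→10 3:e→6,2→8,x→3,a→11,6→3 4:e→12,2→13,x→11,a→14,6→4 5:e→5,2→5,x→8,a→15,6→10 6:e→6,2→8,x→6,a→16,6→6 7:e→7,2→17,x→16,a→18,6→7 8:e→8,2→8,x→8,a→8,6→8 9:e→19,2→13,x→8,a→9,6→20 10:e→10,2→10,x→8,a→20,6→8 11:e→21,2→8,x→11,a→22,6→11 12:e→12,2→23,x→21,a→24,6→12 13:e→25,2→13,x→8,a→13,6→26 14:e→27,2→13,x→22,a→14,6→14 15:e→15,2→17,x→8,a→20,6→20 16:e→16,2→8,x→16,a→28,6→16 17:e→29,2→17,x→8,a→26,6→26 18:e→30,2→26,x→28,a→18,6→8 19:e→19,2→23,x→8,a→15,6→20 20:e→20,2→26,x→8,a→20,6→8 21:e→21,2→8,x→21,a→31,6→21 22:e→32,2→8,x→22,a→22,6→22 23:e→25,2→23,x→8,a→17,6→26 24:e→33,2→17,x→31,a→18,6→24 25:e→34,2→25,x→8,a→29,6→35 26:e→35,2→26,x→8,a→26,6→8 27:e→27,2→23,x→36,a→33,6→27 28:e→37,2→8,x→28,a→28,6→8 29:e→38,2→29,x→8,a→35,6→35 30:e→30,2→26,x→39,a→30,6→8 31:e→40,2→8,x→31,a→28,6→31 32:e→32,2→8,x→36,a→40,6→32 33:e→33,2→17,x→36,a→30,6→33 34:e→41,2→34,x→8,a→38,6→42 35:e→42,2→35,x→8,a→35,6→8 36:e→36,2→8,x→36,a→8,6→36 37:e→37,2→8,x→39,a→37,6→8 38:e→43,2→38,x→8,a→42,6→42 39:e→39,2→8,x→39,a→8,6→8 40:e→40,2→8,x→36,a→37,6→40 41:e→8,2→41,x→8,a→43,6→44 42:e→44,2→42,x→8,a→42,6→8 43:e→8,2→43,x→8,a→44,6→44 44:e→8,2→44,x→8,a→44,6→8 [Hopcroft].
'2x': |S_i|=[64, 35, 2] end={s4,s61} — reject; 2/2 deletions ∈↓L.
'x2': run [64, 18, 2] end={s4,s61} ∉↓L; 2/2 del acc.
'266': N↓-sim [64, 35, 14, 3] end={s10,s61,s76} ∉↓L; 3/3 deletions ∈↓L.
'eaa6': |S_i|=[64, 53, 39, 18, 2] end={s61,s76} ∉↓L; 4/4 single-dels accept.
'aaexa': run [64, 57, 49, 36, 5, 2] end={s55,s61} — reject; 5/5 del acc.
'a2eeee': N↓-sim [64, 57, 20, 12, 9, 5, 1] end={s61} rej; 6/6 single-dels accept.
6 minimals (antichain).

min(Σ*\↓L) = [2x, x2, 266, eaa6, aaexa, a2eeee].


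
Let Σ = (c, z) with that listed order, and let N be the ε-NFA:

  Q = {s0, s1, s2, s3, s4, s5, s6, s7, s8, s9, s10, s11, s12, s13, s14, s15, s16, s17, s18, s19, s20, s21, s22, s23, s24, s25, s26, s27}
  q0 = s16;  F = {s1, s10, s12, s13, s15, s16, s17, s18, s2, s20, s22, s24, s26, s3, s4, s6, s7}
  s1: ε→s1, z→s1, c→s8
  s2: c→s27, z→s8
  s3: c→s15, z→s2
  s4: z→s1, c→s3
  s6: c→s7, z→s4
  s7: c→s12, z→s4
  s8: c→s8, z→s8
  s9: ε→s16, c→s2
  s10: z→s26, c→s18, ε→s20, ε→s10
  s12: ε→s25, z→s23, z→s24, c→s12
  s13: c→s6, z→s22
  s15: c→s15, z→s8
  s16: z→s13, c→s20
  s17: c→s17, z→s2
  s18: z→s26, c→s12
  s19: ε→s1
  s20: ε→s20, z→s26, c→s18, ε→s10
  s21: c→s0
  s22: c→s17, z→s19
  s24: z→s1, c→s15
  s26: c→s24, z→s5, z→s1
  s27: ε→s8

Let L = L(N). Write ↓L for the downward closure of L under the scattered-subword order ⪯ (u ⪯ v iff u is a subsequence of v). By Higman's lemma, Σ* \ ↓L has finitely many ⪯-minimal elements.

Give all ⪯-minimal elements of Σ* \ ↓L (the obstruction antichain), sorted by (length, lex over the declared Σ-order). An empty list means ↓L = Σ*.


A = [czzc, zzzc, czccz, zzczz, ccczcz].

|Q|=28, |F|=17, |δ|=49 (9 ε).
min D↑ (17 st, q0=0, F={14}): 0:c→1,z→2 1:c→3,z→4 2:c→5,z→6 3:c→7,z→4 4:c→8,z→9 5:c→10,z→11 6:c→12,z→9 7:c→7,z→8 8:c→13,z→9 9:c→14,z→9 10:c→7,z→11 11:c→15,z→9 12:c→12,z→16 13:c→13,z→14 14:c→14,z→14 15:c→13,z→16 16:c→14,z→14 [Hopcroft].
'czzc': |S_i|=[23, 19, 11, 5, 2] end={s27,s8} — reject; 4/4 deletions ∈↓L.
'zzzc': |S_i|=[23, 19, 13, 5, 2] end={s27,s8} — reject; 4/4 single-dels accept.
'czccz': run [23, 19, 11, 7, 3, 1] end={s8} ∉↓L; 5/5 del acc.
'zzczz': N↓-sim [23, 19, 13, 6, 3, 1] end={s8} — reject; 5/5 deletions ∈↓L.
'ccczcz': run [23, 19, 16, 11, 7, 3, 1] end={s8} rej; 6/6 single-dels accept.
5 words, ⪯-incomp.


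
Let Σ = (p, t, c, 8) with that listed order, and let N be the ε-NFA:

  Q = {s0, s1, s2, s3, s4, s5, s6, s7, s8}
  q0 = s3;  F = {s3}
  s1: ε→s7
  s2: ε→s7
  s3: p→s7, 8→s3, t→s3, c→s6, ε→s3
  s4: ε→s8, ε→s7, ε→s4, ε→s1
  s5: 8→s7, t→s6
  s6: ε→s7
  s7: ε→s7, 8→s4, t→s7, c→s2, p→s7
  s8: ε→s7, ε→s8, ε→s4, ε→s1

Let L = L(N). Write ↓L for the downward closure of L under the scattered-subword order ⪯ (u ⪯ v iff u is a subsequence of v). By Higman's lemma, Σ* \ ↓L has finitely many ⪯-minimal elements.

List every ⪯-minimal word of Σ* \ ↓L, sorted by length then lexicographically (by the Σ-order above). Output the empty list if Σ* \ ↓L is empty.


Antichain: [p, c].

|Q|=9, |F|=1, |δ|=23 (13 ε).
min D↑ (2 st, q0=0, F={1}): 0:p→1,t→0,c→1,8→0 1:p→1,t→1,c→1,8→1.
'p': |S_i|=[7, 5] end={s1,s2,s4,s7,s8} ∉↓L; 1/1 deletions ∈↓L.
'c': |S_i|=[7, 6] end={s1,s2,s4,s6,s7,s8} rej; 1/1 del acc.
2 words, ⪯-incomp.


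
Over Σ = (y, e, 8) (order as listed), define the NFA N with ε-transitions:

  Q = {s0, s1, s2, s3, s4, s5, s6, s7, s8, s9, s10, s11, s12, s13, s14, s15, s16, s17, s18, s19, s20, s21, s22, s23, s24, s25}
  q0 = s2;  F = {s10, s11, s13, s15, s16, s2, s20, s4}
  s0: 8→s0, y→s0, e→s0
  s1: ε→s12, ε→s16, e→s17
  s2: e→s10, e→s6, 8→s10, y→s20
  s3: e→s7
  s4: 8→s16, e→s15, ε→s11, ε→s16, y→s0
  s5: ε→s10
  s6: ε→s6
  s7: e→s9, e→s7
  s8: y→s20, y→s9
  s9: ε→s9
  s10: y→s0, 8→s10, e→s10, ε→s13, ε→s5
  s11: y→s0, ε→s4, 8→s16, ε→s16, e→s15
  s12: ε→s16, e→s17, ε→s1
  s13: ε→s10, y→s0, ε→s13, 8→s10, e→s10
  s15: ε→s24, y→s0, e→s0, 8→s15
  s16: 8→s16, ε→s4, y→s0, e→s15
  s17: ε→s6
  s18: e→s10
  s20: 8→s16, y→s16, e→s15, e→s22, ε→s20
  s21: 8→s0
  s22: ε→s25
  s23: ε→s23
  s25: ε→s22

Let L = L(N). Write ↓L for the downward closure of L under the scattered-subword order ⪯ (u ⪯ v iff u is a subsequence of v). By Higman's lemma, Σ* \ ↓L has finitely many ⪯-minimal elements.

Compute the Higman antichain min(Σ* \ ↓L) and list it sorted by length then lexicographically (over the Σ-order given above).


|Q|=26, |F|=8, |δ|=60 (22 ε).
min D↑ (6 st, q0=0, F={5}): 0:y→1,e→2,8→2 1:y→3,e→4,8→3 2:y→5,e→2,8→2 3:y→5,e→4,8→3 4:y→5,e→5,8→4 5:y→5,e→5,8→5 [Hopcroft].
'ey': N↓-sim [14, 9, 1] end={s0} — reject; 2/2 single-dels accept.
'8y': N↓-sim [14, 9, 1] end={s0} ∉↓L; 2/2 single-dels accept.
'yyy': |S_i|=[14, 9, 6, 1] end={s0} ∉↓L; 3/3 single-dels accept.
'yee': run [14, 9, 5, 1] end={s0} ∉↓L; 3/3 single-dels accept.
4 words, ⪯-incomp.

A = [ey, 8y, yyy, yee].


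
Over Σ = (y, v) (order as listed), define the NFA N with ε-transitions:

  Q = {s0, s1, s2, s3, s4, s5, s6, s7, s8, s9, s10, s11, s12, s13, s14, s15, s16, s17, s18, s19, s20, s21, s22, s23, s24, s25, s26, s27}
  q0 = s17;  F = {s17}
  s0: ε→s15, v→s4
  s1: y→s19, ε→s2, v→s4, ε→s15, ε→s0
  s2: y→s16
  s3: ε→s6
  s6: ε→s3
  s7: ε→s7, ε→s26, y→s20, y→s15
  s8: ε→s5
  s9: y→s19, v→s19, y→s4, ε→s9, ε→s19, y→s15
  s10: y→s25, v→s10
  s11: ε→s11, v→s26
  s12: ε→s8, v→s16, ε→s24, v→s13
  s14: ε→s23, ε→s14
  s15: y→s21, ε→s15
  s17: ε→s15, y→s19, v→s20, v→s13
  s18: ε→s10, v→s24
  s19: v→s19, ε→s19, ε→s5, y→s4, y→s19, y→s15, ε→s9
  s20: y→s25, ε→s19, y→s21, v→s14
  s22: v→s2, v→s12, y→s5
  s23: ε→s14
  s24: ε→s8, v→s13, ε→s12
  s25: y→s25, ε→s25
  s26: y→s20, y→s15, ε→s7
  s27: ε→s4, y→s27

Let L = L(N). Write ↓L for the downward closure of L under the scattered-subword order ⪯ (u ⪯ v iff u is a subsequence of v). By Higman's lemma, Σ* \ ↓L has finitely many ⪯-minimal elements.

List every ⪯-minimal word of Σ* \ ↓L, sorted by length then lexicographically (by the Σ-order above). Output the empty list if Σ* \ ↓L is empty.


|Q|=28, |F|=1, |δ|=64 (29 ε).
min D↑ (2 st, q0=0, F={1}): 0:y→1,v→1 1:y→1,v→1.
'y': run [12, 7] end={s15,s19,s21,s25,s4,s5,s9} ∉↓L; 1/1 single-dels accept.
'v': |S_i|=[12, 11] end={s13,s14,s15,s19,s20,s21,s23,s25,s4,s5,s9} ∉↓L; 1/1 del acc.
2 minimals (antichain).

Antichain: [y, v].
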